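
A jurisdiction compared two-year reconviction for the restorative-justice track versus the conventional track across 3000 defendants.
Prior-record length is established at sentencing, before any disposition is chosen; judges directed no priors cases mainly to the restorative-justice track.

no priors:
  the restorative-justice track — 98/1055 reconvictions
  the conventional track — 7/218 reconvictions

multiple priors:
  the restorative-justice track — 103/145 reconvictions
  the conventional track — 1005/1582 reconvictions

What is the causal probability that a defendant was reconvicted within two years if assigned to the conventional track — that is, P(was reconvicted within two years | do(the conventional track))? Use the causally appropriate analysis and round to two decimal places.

0.38

the conventional track is lower inside every prior-record length stratum but the restorative-justice track is lower in aggregate. Whether to stratify depends on how prior-record length relates to the disposition.
The imbalance in prior-record length arose from how defendants were allocated, not from anything the disposition did; and prior-record length independently affects the outcome. The pooled gap is confounded — condition on prior-record length.
Standardising the conventional track to the population prior-record length mix: 0.424·7/218 + 0.576·1005/1582 = 0.379.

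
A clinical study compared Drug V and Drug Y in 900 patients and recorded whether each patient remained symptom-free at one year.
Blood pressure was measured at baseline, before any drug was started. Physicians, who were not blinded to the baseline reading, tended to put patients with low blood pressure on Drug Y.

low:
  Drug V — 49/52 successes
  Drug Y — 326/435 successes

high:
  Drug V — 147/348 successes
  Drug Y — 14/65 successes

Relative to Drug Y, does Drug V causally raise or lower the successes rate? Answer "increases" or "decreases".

increases

The imbalance in blood pressure arose from how patients were allocated, not from anything the drug did; and blood pressure independently affects the outcome. The pooled gap is confounded — condition on blood pressure.
Within each level — low: 94.2% vs 74.9%; high: 42.2% vs 21.5% — Drug V is higher every time.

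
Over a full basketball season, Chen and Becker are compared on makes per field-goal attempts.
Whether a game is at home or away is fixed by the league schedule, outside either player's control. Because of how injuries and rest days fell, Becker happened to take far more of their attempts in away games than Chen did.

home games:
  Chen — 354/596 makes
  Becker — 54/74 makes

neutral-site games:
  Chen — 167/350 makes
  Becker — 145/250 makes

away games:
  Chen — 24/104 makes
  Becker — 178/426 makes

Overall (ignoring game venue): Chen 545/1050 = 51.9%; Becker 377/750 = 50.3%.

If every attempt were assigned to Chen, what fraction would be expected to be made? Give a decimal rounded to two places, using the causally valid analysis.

Game venue satisfies the back-door criterion: it is not a descendant of the player, and it blocks the spurious path from player to outcome. Adjusting for it (i.e., using the within-game venue rates) gives the causal effect.
Standardising Chen to the population game venue mix: 0.372·354/596 + 0.333·167/350 + 0.294·24/104 = 0.448.

0.45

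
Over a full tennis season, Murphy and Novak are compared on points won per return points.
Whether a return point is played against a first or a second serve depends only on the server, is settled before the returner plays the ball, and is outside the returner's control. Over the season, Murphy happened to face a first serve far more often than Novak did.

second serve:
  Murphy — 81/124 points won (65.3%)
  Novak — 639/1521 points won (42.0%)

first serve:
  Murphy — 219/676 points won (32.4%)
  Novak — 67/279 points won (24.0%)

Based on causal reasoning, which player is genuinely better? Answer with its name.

Murphy

Murphy is higher inside every serve type stratum but Novak is higher in aggregate. Whether to stratify depends on how serve type relates to the player.
Serve type differs across players for reasons unrelated to any effect of the player itself, and it separately predicts the outcome — a classic confounder. We must compare within serve type levels.
Within each level — second serve: 65.3% vs 42.0%; first serve: 32.4% vs 24.0% — Murphy is higher every time.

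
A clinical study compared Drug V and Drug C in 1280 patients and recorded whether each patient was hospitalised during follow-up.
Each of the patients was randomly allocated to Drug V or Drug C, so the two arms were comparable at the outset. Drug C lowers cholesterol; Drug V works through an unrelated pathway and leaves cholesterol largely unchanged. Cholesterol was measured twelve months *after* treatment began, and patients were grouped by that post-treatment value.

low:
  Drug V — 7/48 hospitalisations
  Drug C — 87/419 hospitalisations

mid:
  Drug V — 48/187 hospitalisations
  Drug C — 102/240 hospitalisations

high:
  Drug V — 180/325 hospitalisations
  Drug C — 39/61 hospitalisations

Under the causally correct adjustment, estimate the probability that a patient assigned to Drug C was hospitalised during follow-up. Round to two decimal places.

0.32

Cholesterol is downstream of the drug. One should not condition on a consequence of treatment, so the overall rates are the right comparison.
So P(outcome | do(Drug C)) is just the pooled rate for Drug C: 228/720 = 0.317.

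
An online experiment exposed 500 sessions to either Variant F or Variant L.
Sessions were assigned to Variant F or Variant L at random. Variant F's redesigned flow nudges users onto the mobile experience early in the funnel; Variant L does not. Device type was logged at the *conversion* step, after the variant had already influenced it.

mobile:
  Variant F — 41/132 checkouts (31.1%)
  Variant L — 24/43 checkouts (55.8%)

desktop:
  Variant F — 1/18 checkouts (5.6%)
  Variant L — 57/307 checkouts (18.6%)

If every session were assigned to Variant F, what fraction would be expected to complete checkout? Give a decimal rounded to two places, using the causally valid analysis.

0.28

The device type-specific comparison favours Variant L throughout, but the pooled figures favour Variant F. The question is whether to condition on device type.
Device type is downstream of the variant. One should not condition on a consequence of treatment, so the overall rates are the right comparison.
So P(outcome | do(Variant F)) is just the pooled rate for Variant F: 42/150 = 0.280.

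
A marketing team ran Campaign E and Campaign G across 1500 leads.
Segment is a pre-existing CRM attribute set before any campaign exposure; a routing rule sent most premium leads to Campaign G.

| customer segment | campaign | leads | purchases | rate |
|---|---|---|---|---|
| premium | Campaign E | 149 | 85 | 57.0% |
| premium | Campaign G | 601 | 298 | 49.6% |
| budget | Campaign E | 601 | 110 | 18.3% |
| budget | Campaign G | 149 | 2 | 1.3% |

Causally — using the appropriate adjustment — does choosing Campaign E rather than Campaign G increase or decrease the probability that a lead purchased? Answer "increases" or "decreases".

increases

Customer segment differs across campaigns for reasons unrelated to any effect of the campaign itself, and it separately predicts the outcome — a classic confounder. We must compare within customer segment levels.
Within each level — premium: 57.0% vs 49.6%; budget: 18.3% vs 1.3% — Campaign E is higher every time.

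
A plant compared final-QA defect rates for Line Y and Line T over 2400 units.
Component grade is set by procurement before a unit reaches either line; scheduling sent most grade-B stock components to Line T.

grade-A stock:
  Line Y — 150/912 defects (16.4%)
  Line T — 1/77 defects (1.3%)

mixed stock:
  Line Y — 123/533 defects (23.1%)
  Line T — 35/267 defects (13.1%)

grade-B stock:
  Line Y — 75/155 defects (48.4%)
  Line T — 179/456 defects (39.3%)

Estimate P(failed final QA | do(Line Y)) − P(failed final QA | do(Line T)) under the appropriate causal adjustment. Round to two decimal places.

+0.12

The component grade-specific comparison favours Line T throughout, but the pooled figures favour Line Y. The question is whether to condition on component grade.
Component grade differs across lines for reasons unrelated to any effect of the line itself, and it separately predicts the outcome — a classic confounder. We must compare within component grade levels.
Adjusting over the population distribution of component grade: 0.412·(0.164−0.013) + 0.333·(0.231−0.131) + 0.255·(0.484−0.393) = +0.119.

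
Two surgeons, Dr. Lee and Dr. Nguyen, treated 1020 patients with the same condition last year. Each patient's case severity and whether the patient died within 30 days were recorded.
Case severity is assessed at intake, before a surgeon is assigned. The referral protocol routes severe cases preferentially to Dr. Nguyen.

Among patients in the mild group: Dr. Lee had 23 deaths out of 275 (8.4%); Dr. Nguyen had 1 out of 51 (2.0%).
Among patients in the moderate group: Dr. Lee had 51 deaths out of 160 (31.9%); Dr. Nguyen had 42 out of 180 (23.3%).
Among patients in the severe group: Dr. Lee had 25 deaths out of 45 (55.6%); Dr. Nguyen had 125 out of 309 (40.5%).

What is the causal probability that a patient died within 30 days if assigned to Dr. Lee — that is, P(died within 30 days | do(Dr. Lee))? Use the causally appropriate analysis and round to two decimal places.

0.33

The stratified and pooled comparisons disagree (Dr. Nguyen wins within each case severity; Dr. Lee wins overall), so the answer turns on the causal role of case severity.
Here case severity is a common cause — it drives both which surgeon a case falls under and the outcome. The crude comparison mixes populations; the stratum-specific rates are the causally relevant ones.
Standardising Dr. Lee to the population case severity mix: 0.320·23/275 + 0.333·51/160 + 0.347·25/45 = 0.326.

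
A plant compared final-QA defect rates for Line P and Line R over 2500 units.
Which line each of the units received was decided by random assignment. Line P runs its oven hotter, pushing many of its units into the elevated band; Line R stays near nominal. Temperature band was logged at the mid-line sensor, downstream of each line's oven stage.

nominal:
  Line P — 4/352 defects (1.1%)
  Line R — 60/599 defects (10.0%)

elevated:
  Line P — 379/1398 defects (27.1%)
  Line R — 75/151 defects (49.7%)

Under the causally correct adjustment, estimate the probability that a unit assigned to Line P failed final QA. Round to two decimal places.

Because the line influences in-process temperature band, in-process temperature band is a post-treatment mediator, not a confounder. Stratifying on it would bias the estimate; the causal effect is the crude pooled difference.
So P(outcome | do(Line P)) is just the pooled rate for Line P: 383/1750 = 0.219.

0.22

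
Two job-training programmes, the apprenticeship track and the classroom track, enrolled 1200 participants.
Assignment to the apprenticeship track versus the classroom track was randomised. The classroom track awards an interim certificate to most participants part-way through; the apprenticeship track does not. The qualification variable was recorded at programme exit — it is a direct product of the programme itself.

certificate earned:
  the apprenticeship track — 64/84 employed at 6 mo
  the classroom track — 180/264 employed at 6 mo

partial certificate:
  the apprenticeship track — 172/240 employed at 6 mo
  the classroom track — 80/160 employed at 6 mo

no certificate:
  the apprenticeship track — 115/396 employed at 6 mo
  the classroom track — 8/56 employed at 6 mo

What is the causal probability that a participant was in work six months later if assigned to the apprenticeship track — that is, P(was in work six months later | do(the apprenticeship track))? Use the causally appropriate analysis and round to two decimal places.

Qualification attained during the programme here is a post-treatment variable shaped by the programme; conditioning on it would introduce bias rather than remove it. The overall comparison is the causal one.
So P(outcome | do(the apprenticeship track)) is just the pooled rate for the apprenticeship track: 351/720 = 0.487.

0.49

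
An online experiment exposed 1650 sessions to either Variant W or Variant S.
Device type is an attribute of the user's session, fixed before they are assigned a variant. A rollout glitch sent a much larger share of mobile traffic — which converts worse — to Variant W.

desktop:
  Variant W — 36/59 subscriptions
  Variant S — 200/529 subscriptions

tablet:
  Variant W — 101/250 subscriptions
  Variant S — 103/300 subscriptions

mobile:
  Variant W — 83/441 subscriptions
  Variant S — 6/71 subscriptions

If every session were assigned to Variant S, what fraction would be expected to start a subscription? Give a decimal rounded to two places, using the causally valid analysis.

0.28

The device type-specific comparison favours Variant W throughout, but the pooled figures favour Variant S. The question is whether to condition on device type.
The imbalance in device type arose from how sessions were allocated, not from anything the variant did; and device type independently affects the outcome. The pooled gap is confounded — condition on device type.
Standardising Variant S to the population device type mix: 0.356·200/529 + 0.333·103/300 + 0.310·6/71 = 0.275.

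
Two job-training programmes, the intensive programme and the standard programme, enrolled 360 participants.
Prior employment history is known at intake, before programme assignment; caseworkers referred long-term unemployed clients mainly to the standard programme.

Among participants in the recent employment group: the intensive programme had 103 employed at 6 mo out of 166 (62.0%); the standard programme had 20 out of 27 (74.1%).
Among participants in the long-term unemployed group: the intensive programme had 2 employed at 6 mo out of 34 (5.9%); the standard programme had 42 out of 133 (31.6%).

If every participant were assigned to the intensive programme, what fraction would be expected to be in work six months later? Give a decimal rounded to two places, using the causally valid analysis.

The stratified and pooled comparisons disagree (the standard programme wins within each prior employment history; the intensive programme wins overall), so the answer turns on the causal role of prior employment history.
Prior employment history satisfies the back-door criterion: it is not a descendant of the programme, and it blocks the spurious path from programme to outcome. Adjusting for it (i.e., using the within-prior employment history rates) gives the causal effect.
Standardising the intensive programme to the population prior employment history mix: 0.536·103/166 + 0.464·2/34 = 0.360.

0.36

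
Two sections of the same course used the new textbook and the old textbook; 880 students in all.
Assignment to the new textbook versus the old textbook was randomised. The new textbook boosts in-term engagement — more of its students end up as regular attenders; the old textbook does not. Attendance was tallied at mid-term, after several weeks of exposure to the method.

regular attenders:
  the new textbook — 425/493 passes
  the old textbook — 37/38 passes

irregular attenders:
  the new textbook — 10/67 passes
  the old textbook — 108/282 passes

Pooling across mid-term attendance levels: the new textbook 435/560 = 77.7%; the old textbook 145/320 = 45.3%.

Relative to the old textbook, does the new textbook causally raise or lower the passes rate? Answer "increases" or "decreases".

increases

Mid-term attendance here is a post-treatment variable shaped by the teaching method; conditioning on it would introduce bias rather than remove it. The overall comparison is the causal one.
Pooled: the new textbook 77.7% vs the old textbook 45.3%; the new textbook is higher overall.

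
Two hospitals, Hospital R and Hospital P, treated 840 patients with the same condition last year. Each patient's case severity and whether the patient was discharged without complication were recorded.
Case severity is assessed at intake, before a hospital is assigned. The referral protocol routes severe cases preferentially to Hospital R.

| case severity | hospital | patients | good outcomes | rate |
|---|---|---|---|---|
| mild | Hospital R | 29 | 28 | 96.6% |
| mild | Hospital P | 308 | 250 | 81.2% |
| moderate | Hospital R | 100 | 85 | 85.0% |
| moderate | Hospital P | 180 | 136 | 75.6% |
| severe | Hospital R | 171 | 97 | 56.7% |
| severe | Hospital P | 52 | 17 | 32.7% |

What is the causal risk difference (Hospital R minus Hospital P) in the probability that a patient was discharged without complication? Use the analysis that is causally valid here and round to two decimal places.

+0.16

Nothing the hospital does changes case severity; the imbalance is an allocation artefact. With case severity also predicting the outcome, the pooled figure is confounded, and the within-stratum comparison is the causal one.
Adjusting over the population distribution of case severity: 0.401·(0.966−0.812) + 0.333·(0.850−0.756) + 0.265·(0.567−0.327) = +0.157.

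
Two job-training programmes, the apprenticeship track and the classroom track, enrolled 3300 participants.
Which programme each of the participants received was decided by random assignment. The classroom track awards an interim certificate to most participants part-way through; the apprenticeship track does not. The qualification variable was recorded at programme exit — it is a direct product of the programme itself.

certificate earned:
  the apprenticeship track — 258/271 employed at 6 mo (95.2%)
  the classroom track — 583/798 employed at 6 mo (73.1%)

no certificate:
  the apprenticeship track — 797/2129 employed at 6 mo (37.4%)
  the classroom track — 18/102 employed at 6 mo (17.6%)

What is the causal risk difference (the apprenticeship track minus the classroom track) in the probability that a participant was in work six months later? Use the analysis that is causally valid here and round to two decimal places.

the apprenticeship track is higher inside every qualification attained during the programme stratum but the classroom track is higher in aggregate. Whether to stratify depends on how qualification attained during the programme relates to the programme.
Qualification attained during the programme is recorded after the programme and is itself shifted by it — it sits on the causal path from programme to outcome. Conditioning on a mediator would strip out part of the effect we want; the pooled comparison gives the total causal effect.
The causal difference is the pooled difference: 0.440 − 0.668 = -0.228.

-0.23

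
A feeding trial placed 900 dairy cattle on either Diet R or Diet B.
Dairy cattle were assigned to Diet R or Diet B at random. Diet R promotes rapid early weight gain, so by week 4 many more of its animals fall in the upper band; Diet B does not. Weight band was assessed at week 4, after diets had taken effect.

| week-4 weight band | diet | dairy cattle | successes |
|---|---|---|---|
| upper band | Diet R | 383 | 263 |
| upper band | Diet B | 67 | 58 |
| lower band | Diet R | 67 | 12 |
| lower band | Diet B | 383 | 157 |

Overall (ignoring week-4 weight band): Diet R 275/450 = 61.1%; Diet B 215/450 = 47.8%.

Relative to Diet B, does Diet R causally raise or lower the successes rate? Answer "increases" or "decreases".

The stratified and pooled comparisons disagree (Diet B wins within each week-4 weight band; Diet R wins overall), so the answer turns on the causal role of week-4 weight band.
Week-4 weight band lies on the pathway diet → week-4 weight band → outcome, so adjusting for it blocks the indirect effect. For the total causal effect of diet, use the unadjusted pooled rates.
Pooled: Diet R 61.1% vs Diet B 47.8%; Diet R is higher overall.

increases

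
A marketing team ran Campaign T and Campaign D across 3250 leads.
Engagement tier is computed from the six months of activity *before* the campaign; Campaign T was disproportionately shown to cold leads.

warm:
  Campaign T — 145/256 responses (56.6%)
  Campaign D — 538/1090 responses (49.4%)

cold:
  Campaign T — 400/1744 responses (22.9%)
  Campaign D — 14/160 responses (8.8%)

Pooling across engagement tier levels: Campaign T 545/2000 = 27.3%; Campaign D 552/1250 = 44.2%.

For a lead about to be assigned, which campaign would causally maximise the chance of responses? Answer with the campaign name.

Here engagement tier is a common cause — it drives both which campaign a case falls under and the outcome. The crude comparison mixes populations; the stratum-specific rates are the causally relevant ones.
Within each level — warm: 56.6% vs 49.4%; cold: 22.9% vs 8.8% — Campaign T is higher every time.

Campaign T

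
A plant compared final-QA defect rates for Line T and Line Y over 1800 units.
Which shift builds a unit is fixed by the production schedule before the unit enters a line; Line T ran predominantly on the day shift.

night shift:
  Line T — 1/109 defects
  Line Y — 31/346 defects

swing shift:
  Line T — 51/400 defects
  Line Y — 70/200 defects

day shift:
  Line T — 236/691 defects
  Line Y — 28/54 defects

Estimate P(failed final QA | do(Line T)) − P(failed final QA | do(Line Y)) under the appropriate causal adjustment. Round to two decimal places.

-0.17

Nothing the line does changes shift; the imbalance is an allocation artefact. With shift also predicting the outcome, the pooled figure is confounded, and the within-stratum comparison is the causal one.
Adjusting over the population distribution of shift: 0.253·(0.009−0.090) + 0.333·(0.128−0.350) + 0.414·(0.342−0.519) = -0.168.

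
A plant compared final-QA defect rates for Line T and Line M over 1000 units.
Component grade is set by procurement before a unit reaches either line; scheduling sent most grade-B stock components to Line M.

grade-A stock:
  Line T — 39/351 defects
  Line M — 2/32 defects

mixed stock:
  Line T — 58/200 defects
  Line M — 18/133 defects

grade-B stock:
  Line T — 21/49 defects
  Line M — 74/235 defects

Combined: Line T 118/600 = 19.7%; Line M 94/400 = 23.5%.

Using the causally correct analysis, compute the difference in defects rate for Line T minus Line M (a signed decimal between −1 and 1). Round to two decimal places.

The component grade-specific comparison favours Line M throughout, but the pooled figures favour Line T. The question is whether to condition on component grade.
The imbalance in component grade arose from how units were allocated, not from anything the line did; and component grade independently affects the outcome. The pooled gap is confounded — condition on component grade.
Adjusting over the population distribution of component grade: 0.383·(0.111−0.062) + 0.333·(0.290−0.135) + 0.284·(0.429−0.315) = +0.102.

+0.10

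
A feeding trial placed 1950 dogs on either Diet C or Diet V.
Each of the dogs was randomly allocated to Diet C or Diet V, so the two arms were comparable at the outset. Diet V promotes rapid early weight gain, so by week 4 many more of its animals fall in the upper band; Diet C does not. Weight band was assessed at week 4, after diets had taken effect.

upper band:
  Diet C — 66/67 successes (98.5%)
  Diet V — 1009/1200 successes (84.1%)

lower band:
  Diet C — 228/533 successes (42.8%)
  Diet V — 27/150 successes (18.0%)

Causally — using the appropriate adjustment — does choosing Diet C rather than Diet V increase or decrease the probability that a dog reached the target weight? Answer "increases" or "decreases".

decreases

The stratified and pooled comparisons disagree (Diet C wins within each week-4 weight band; Diet V wins overall), so the answer turns on the causal role of week-4 weight band.
Week-4 weight band is downstream of the diet. One should not condition on a consequence of treatment, so the overall rates are the right comparison.
Pooled: Diet C 49.0% vs Diet V 76.7%; Diet V is higher overall.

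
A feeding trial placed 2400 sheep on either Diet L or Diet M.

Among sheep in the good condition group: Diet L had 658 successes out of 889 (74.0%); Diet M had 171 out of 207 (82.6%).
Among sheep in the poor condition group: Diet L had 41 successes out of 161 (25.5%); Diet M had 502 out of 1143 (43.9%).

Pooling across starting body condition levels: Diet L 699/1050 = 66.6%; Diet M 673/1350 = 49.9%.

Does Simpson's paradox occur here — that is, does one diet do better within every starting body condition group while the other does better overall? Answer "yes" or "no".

yes

Within each starting body condition level (good condition 74.0% vs 82.6%; poor condition 25.5% vs 43.9%), Diet M has the higher rate every time. Pooled: 66.6% vs 49.9% — Diet L has the higher rate overall. The two comparisons disagree.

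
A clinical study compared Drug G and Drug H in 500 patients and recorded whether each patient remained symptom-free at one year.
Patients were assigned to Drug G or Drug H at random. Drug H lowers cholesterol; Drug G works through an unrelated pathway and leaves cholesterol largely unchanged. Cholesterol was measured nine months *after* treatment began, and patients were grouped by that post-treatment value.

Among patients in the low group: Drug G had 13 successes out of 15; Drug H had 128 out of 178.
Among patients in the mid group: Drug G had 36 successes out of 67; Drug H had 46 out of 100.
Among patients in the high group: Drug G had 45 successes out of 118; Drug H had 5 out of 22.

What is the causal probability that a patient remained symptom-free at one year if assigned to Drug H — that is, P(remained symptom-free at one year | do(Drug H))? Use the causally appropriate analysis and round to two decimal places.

Cholesterol lies on the pathway drug → cholesterol → outcome, so adjusting for it blocks the indirect effect. For the total causal effect of drug, use the unadjusted pooled rates.
So P(outcome | do(Drug H)) is just the pooled rate for Drug H: 179/300 = 0.597.

0.60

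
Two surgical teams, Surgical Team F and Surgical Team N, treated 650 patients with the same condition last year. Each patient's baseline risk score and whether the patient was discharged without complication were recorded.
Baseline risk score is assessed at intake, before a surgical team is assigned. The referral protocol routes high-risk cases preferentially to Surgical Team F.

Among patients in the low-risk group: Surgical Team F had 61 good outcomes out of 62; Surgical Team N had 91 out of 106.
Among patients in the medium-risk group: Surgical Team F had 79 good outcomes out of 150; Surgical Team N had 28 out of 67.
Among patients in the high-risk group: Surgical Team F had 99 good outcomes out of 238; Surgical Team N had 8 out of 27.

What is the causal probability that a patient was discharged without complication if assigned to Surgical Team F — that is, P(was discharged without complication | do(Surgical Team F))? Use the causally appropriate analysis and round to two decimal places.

0.60

Surgical Team F is higher inside every baseline risk score stratum but Surgical Team N is higher in aggregate. Whether to stratify depends on how baseline risk score relates to the surgical team.
Baseline risk score satisfies the back-door criterion: it is not a descendant of the surgical team, and it blocks the spurious path from surgical team to outcome. Adjusting for it (i.e., using the within-baseline risk score rates) gives the causal effect.
Standardising Surgical Team F to the population baseline risk score mix: 0.258·61/62 + 0.334·79/150 + 0.408·99/238 = 0.600.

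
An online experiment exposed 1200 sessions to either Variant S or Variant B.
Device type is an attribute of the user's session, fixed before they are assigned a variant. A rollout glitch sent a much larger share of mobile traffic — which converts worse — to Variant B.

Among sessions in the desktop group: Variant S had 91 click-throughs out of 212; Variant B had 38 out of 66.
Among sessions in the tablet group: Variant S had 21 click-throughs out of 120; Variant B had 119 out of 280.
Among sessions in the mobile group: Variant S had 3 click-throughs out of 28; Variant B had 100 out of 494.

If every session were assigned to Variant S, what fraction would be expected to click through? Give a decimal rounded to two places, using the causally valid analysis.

Device type is set before the variant has any effect — it is not caused by the variant — and it independently drives the outcome. That makes it a confounder, so the causal comparison is within device type levels.
Standardising Variant S to the population device type mix: 0.232·91/212 + 0.333·21/120 + 0.435·3/28 = 0.204.

0.20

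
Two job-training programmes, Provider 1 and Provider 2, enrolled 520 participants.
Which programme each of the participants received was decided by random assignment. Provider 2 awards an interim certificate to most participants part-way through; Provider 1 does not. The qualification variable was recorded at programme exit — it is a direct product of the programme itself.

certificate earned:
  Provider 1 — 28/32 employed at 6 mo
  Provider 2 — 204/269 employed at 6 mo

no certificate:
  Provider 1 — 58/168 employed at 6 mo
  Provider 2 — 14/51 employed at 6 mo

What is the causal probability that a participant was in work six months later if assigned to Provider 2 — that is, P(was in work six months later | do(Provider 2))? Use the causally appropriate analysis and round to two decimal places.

0.68

Provider 1 is higher inside every qualification attained during the programme stratum but Provider 2 is higher in aggregate. Whether to stratify depends on how qualification attained during the programme relates to the programme.
Qualification attained during the programme here is a post-treatment variable shaped by the programme; conditioning on it would introduce bias rather than remove it. The overall comparison is the causal one.
So P(outcome | do(Provider 2)) is just the pooled rate for Provider 2: 218/320 = 0.681.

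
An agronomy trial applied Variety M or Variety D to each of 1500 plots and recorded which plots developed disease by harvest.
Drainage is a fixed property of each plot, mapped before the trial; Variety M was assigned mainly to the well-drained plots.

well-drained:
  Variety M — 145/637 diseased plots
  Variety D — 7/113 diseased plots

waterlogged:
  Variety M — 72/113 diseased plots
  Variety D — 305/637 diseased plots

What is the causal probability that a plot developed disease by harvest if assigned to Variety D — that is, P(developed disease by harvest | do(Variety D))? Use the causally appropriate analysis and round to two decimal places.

0.27

The stratified and pooled comparisons disagree (Variety D wins within each field drainage; Variety M wins overall), so the answer turns on the causal role of field drainage.
Here field drainage is a common cause — it drives both which variety a case falls under and the outcome. The crude comparison mixes populations; the stratum-specific rates are the causally relevant ones.
Standardising Variety D to the population field drainage mix: 0.500·7/113 + 0.500·305/637 = 0.270.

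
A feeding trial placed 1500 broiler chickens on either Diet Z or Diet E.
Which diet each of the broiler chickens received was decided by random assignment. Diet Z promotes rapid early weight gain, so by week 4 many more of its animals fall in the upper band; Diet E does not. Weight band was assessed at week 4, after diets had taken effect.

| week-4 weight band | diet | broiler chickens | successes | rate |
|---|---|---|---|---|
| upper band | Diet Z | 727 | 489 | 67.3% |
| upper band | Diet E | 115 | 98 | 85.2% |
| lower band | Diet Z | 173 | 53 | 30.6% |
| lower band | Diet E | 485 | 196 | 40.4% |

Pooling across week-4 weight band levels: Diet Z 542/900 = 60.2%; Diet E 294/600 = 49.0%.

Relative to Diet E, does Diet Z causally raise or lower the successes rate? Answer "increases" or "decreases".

increases

Stratifying would compare diets among broiler chickens the diets themselves sorted into week-4 weight band groups — a form of selection on an intermediate. The unconditioned pooled rates give the total causal effect.
Pooled: Diet Z 60.2% vs Diet E 49.0%; Diet Z is higher overall.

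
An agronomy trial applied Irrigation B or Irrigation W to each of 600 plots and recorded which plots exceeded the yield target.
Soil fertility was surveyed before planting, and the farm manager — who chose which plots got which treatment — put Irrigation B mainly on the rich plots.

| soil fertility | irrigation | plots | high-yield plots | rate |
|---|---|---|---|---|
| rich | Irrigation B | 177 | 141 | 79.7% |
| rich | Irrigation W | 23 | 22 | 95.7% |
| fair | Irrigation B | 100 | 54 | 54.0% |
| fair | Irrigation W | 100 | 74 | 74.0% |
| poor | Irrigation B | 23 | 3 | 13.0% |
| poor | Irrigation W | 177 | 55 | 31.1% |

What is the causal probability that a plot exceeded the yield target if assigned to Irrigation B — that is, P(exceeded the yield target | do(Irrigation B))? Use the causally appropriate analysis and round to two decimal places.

Irrigation W is higher inside every soil fertility stratum but Irrigation B is higher in aggregate. Whether to stratify depends on how soil fertility relates to the irrigation.
The imbalance in soil fertility arose from how plots were allocated, not from anything the irrigation did; and soil fertility independently affects the outcome. The pooled gap is confounded — condition on soil fertility.
Standardising Irrigation B to the population soil fertility mix: 0.333·141/177 + 0.333·54/100 + 0.333·3/23 = 0.489.

0.49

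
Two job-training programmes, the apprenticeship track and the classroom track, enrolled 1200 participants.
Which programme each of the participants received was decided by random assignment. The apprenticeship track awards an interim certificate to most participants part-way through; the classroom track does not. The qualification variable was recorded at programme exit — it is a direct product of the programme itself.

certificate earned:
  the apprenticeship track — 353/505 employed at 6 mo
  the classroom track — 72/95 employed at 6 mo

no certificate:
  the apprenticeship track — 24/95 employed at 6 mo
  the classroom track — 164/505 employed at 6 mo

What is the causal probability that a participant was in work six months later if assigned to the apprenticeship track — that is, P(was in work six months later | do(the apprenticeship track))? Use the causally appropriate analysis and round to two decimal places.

0.63

Within every qualification attained during the programme level the classroom track has the higher rate, yet pooled the apprenticeship track does — Simpson's reversal.
Qualification attained during the programme is recorded after the programme and is itself shifted by it — it sits on the causal path from programme to outcome. Conditioning on a mediator would strip out part of the effect we want; the pooled comparison gives the total causal effect.
So P(outcome | do(the apprenticeship track)) is just the pooled rate for the apprenticeship track: 377/600 = 0.628.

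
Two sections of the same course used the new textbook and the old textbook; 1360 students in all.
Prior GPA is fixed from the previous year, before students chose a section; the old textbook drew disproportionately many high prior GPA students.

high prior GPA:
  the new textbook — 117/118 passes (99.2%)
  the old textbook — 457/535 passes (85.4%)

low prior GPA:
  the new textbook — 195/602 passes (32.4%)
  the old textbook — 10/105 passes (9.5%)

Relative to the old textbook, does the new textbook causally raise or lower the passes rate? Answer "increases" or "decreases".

Prior GPA band satisfies the back-door criterion: it is not a descendant of the teaching method, and it blocks the spurious path from teaching method to outcome. Adjusting for it (i.e., using the within-prior GPA band rates) gives the causal effect.
Within each level — high prior GPA: 99.2% vs 85.4%; low prior GPA: 32.4% vs 9.5% — the new textbook is higher every time.

increases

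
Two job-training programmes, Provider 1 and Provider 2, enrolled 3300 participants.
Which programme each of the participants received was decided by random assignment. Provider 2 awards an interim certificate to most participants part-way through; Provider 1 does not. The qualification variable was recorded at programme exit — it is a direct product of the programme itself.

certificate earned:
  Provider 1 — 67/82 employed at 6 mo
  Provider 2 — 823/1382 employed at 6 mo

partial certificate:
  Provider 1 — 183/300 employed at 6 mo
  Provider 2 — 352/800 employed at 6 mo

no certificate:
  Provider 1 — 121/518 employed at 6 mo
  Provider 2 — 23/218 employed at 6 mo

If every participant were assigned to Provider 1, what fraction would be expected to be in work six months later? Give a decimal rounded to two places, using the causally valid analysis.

0.41

The distribution of qualification attained during the programme is itself part of what the programme does — it is an intermediate outcome. Holding it fixed would remove that part of the effect; the total effect is the pooled difference.
So P(outcome | do(Provider 1)) is just the pooled rate for Provider 1: 371/900 = 0.412.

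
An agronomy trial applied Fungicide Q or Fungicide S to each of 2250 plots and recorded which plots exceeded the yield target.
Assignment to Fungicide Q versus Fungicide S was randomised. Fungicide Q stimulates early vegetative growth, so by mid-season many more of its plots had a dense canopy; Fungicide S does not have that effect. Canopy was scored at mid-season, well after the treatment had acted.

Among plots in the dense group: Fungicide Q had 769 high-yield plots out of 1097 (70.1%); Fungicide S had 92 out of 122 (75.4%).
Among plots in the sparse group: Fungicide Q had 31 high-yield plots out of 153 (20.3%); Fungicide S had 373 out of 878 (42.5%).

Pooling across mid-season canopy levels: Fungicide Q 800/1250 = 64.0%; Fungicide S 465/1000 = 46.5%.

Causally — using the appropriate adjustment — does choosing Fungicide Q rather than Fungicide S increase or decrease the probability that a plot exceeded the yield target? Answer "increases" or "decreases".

increases

Mid-season canopy is downstream of the fungicide. One should not condition on a consequence of treatment, so the overall rates are the right comparison.
Pooled: Fungicide Q 64.0% vs Fungicide S 46.5%; Fungicide Q is higher overall.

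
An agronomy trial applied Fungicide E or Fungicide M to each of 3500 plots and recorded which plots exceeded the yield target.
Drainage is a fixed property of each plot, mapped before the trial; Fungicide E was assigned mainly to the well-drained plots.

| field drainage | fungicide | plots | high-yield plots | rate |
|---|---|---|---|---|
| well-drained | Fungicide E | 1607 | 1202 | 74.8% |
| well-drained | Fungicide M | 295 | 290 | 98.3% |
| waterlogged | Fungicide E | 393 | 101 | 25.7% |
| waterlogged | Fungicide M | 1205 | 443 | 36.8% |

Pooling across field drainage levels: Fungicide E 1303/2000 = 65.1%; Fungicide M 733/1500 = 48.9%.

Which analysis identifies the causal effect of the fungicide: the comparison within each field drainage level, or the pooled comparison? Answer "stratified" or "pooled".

stratified

Field drainage is set before the fungicide has any effect — it is not caused by the fungicide — and it independently drives the outcome. That makes it a confounder, so the causal comparison is within field drainage levels.
Within each level — well-drained: 74.8% vs 98.3%; waterlogged: 25.7% vs 36.8% — Fungicide M is higher every time.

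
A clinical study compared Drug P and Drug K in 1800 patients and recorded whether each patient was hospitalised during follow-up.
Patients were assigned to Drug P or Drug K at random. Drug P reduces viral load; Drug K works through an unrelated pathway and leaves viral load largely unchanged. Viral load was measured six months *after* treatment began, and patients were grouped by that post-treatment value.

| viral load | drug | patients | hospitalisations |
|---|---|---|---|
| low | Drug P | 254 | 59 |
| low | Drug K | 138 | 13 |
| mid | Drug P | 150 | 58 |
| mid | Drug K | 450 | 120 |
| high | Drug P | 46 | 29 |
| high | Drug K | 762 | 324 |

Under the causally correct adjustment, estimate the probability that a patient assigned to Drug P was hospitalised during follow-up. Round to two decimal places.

The viral load-specific comparison favours Drug K throughout, but the pooled figures favour Drug P. The question is whether to condition on viral load.
Viral load lies on the pathway drug → viral load → outcome, so adjusting for it blocks the indirect effect. For the total causal effect of drug, use the unadjusted pooled rates.
So P(outcome | do(Drug P)) is just the pooled rate for Drug P: 146/450 = 0.324.

0.32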